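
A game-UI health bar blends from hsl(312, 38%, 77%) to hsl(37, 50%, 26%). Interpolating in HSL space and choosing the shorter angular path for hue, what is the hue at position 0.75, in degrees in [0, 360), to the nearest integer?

16

Hue: 37 − 312 = -275°, but |-275| > 180 so the shorter arc goes the other way: Δh = -275 + 360 = 85°.
H = 312 + 0.75 × (85) = 375.75 → 376 → 376 mod 360 = 16°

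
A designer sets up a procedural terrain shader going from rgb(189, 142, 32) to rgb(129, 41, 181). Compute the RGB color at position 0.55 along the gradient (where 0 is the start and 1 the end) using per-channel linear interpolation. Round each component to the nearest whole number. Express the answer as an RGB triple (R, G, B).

(156, 86, 114)

R = 189 + 0.55 × (129 − 189) = 189 + 0.55 × -60 = 156 → 156
G = 142 + 0.55 × (41 − 142) = 142 + 0.55 × -101 = 86.45 → 86
B = 32 + 0.55 × (181 − 32) = 32 + 0.55 × 149 = 113.95 → 114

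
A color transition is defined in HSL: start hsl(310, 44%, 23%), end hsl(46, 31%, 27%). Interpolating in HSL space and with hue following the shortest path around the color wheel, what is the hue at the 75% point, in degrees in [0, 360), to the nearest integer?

22

Hue: 46 − 310 = -264°, but |-264| > 180 so the shorter arc goes the other way: Δh = -264 + 360 = 96°.
H = 310 + 0.75 × (96) = 382 → 382 → 382 mod 360 = 22°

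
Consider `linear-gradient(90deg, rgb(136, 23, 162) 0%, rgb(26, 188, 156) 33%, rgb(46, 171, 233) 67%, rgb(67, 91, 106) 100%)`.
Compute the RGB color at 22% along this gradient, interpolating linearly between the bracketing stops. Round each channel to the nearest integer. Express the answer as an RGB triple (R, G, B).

(63, 133, 158)

22% lies between the 0% and 33% stops, so the local fraction is t = (22 − 0)/(33 − 0) = 22/33 ≈ 0.6667.
R = 136 + 0.6667 × (26 − 136) = 62.663 → 63
G = 23 + 0.6667 × (188 − 23) = 133.005 → 133
B = 162 + 0.6667 × (156 − 162) = 158 → 158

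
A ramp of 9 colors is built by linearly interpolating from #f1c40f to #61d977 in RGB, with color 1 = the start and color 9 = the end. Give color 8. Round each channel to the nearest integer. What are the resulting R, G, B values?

(115, 214, 106)

With 9 swatches and endpoints inclusive, swatch 8 sits at t = (8 − 1)/(9 − 1) = 7/8 ≈ 0.875.
#f1c40f → (241, 196, 15); #61d977 → (97, 217, 119).
R = 241 + 0.875 × (97 − 241) = 115 → 115
G = 196 + 0.875 × (217 − 196) = 214.375 → 214
B = 15 + 0.875 × (119 − 15) = 106 → 106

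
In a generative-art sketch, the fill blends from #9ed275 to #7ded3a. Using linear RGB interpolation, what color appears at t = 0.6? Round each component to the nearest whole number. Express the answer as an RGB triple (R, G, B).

#9ed275 → (158, 210, 117); #7ded3a → (125, 237, 58).
R = 158 + 0.6 × (125 − 158) = 158 + 0.6 × -33 = 138.2 → 138
G = 210 + 0.6 × (237 − 210) = 210 + 0.6 × 27 = 226.2 → 226
B = 117 + 0.6 × (58 − 117) = 117 + 0.6 × -59 = 81.6 → 82

(138, 226, 82)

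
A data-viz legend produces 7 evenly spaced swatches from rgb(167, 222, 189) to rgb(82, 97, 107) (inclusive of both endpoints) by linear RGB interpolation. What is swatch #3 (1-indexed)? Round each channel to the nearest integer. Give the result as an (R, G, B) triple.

With 7 swatches and endpoints inclusive, swatch 3 sits at t = (3 − 1)/(7 − 1) = 2/6 ≈ 0.3333.
R = 167 + 0.3333 × (82 − 167) = 138.669 → 139
G = 222 + 0.3333 × (97 − 222) = 180.338 → 180
B = 189 + 0.3333 × (107 − 189) = 161.669 → 162

(139, 180, 162)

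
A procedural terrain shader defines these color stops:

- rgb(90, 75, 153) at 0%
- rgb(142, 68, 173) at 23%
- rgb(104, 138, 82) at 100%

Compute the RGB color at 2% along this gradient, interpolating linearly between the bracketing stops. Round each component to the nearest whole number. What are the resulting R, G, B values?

(95, 74, 155)

2% lies between the 0% and 23% stops, so the local fraction is t = (2 − 0)/(23 − 0) = 2/23 ≈ 0.087.
R = 90 + 0.087 × (142 − 90) = 94.524 → 95
G = 75 + 0.087 × (68 − 75) = 74.391 → 74
B = 153 + 0.087 × (173 − 153) = 154.74 → 155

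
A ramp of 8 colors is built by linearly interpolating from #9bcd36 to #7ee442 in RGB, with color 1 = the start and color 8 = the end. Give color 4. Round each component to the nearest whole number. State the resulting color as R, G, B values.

With 8 swatches and endpoints inclusive, swatch 4 sits at t = (4 − 1)/(8 − 1) = 3/7 ≈ 0.4286.
#9bcd36 → (155, 205, 54); #7ee442 → (126, 228, 66).
R = 155 + 0.4286 × (126 − 155) = 142.571 → 143
G = 205 + 0.4286 × (228 − 205) = 214.858 → 215
B = 54 + 0.4286 × (66 − 54) = 59.143 → 59

(143, 215, 59)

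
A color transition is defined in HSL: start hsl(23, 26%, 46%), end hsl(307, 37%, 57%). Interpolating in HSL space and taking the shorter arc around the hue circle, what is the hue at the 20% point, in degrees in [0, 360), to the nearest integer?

Hue: 307 − 23 = 284°, but |284| > 180 so the shorter arc goes the other way: Δh = 284 − 360 = -76°.
H = 23 + 0.2 × (-76) = 7.8 → 8°

8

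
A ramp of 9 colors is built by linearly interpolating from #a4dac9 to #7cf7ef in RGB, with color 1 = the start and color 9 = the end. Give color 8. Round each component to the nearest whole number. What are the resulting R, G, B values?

(129, 243, 234)

With 9 swatches and endpoints inclusive, swatch 8 sits at t = (8 − 1)/(9 − 1) = 7/8 ≈ 0.875.
#a4dac9 → (164, 218, 201); #7cf7ef → (124, 247, 239).
R = 164 + 0.875 × (124 − 164) = 129 → 129
G = 218 + 0.875 × (247 − 218) = 243.375 → 243
B = 201 + 0.875 × (239 − 201) = 234.25 → 234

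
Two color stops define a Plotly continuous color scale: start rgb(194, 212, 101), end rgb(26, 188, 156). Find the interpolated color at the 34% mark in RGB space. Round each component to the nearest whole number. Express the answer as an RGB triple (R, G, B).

34% corresponds to t = 0.34.
R = 194 + 0.34 × (26 − 194) = 194 + 0.34 × -168 = 136.88 → 137
G = 212 + 0.34 × (188 − 212) = 212 + 0.34 × -24 = 203.84 → 204
B = 101 + 0.34 × (156 − 101) = 101 + 0.34 × 55 = 119.7 → 120

(137, 204, 120)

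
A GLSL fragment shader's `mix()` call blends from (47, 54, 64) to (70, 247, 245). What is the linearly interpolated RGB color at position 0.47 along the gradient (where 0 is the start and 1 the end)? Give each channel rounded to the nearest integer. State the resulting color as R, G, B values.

R = 47 + 0.47 × (70 − 47) = 47 + 0.47 × 23 = 57.81 → 58
G = 54 + 0.47 × (247 − 54) = 54 + 0.47 × 193 = 144.71 → 145
B = 64 + 0.47 × (245 − 64) = 64 + 0.47 × 181 = 149.07 → 149

(58, 145, 149)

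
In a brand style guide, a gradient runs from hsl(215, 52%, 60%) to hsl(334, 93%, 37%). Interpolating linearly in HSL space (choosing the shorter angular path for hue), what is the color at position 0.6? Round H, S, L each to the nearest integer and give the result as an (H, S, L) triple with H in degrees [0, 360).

Hue arc: Δh = 334 − 215 = 119° (|Δh| ≤ 180, already the shorter path).
H = 215 + 0.6 × (119) = 286.4 → 286°
S = 52 + 0.6 × (93 − 52) = 76.6 → 77%
L = 60 + 0.6 × (37 − 60) = 46.2 → 46%

(286, 77, 46)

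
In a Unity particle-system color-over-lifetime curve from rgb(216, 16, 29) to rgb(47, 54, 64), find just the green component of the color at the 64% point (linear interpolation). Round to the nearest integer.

40

G = 16 + 0.64 × (54 − 16) = 40.32 → 40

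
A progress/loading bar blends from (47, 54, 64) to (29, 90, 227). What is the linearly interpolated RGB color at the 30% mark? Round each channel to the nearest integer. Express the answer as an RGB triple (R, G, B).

30% corresponds to t = 0.3.
R = 47 + 0.3 × (29 − 47) = 47 + 0.3 × -18 = 41.6 → 42
G = 54 + 0.3 × (90 − 54) = 54 + 0.3 × 36 = 64.8 → 65
B = 64 + 0.3 × (227 − 64) = 64 + 0.3 × 163 = 112.9 → 113

(42, 65, 113)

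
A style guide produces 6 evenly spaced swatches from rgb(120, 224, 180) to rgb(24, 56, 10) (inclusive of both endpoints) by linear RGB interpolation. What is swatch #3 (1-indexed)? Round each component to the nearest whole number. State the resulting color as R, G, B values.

(82, 157, 112)

With 6 swatches and endpoints inclusive, swatch 3 sits at t = (3 − 1)/(6 − 1) = 2/5 ≈ 0.4.
R = 120 + 0.4 × (24 − 120) = 81.6 → 82
G = 224 + 0.4 × (56 − 224) = 156.8 → 157
B = 180 + 0.4 × (10 − 180) = 112 → 112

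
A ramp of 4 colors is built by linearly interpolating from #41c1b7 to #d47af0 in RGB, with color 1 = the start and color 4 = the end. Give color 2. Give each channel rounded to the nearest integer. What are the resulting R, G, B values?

(114, 169, 202)

With 4 swatches and endpoints inclusive, swatch 2 sits at t = (2 − 1)/(4 − 1) = 1/3 ≈ 0.3333.
#41c1b7 → (65, 193, 183); #d47af0 → (212, 122, 240).
R = 65 + 0.3333 × (212 − 65) = 113.995 → 114
G = 193 + 0.3333 × (122 − 193) = 169.336 → 169
B = 183 + 0.3333 × (240 − 183) = 201.998 → 202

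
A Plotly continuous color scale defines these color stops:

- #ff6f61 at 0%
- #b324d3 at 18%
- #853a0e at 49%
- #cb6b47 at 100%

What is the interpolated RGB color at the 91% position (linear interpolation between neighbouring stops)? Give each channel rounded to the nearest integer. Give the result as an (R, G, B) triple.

(191, 98, 61)

91% lies between the 49% and 100% stops, so the local fraction is t = (91 − 49)/(100 − 49) = 42/51 ≈ 0.8235.
#853a0e → (133, 58, 14); #cb6b47 → (203, 107, 71).
R = 133 + 0.8235 × (203 − 133) = 190.645 → 191
G = 58 + 0.8235 × (107 − 58) = 98.352 → 98
B = 14 + 0.8235 × (71 − 14) = 60.94 → 61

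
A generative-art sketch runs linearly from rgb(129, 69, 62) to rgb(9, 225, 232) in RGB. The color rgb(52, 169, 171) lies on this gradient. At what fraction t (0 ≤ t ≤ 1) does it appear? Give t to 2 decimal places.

0.64

Invert the lerp on the B channel (largest span, 170): t = (171 − 62) / (232 − 62) = 109/170 = 0.64118.
Check on R: (52 − 129)/(9 − 129) = 0.6417 ✓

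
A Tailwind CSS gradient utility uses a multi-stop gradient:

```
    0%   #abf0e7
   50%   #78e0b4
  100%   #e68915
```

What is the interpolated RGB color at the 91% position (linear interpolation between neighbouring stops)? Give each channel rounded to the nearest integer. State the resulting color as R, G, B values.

91% lies between the 50% and 100% stops, so the local fraction is t = (91 − 50)/(100 − 50) = 41/50 ≈ 0.82.
#78e0b4 → (120, 224, 180); #e68915 → (230, 137, 21).
R = 120 + 0.82 × (230 − 120) = 210.2 → 210
G = 224 + 0.82 × (137 − 224) = 152.66 → 153
B = 180 + 0.82 × (21 − 180) = 49.62 → 50

(210, 153, 50)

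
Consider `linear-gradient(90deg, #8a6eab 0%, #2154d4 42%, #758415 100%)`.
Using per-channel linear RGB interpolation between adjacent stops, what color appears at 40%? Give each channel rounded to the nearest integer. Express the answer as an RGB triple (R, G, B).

40% lies between the 0% and 42% stops, so the local fraction is t = (40 − 0)/(42 − 0) = 40/42 ≈ 0.9524.
#8a6eab → (138, 110, 171); #2154d4 → (33, 84, 212).
R = 138 + 0.9524 × (33 − 138) = 37.998 → 38
G = 110 + 0.9524 × (84 − 110) = 85.238 → 85
B = 171 + 0.9524 × (212 − 171) = 210.048 → 210

(38, 85, 210)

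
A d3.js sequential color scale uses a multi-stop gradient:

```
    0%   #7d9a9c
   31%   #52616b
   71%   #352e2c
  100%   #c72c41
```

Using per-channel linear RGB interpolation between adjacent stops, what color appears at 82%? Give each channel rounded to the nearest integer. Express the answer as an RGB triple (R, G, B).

(108, 45, 52)

82% lies between the 71% and 100% stops, so the local fraction is t = (82 − 71)/(100 − 71) = 11/29 ≈ 0.3793.
#352e2c → (53, 46, 44); #c72c41 → (199, 44, 65).
R = 53 + 0.3793 × (199 − 53) = 108.378 → 108
G = 46 + 0.3793 × (44 − 46) = 45.241 → 45
B = 44 + 0.3793 × (65 − 44) = 51.965 → 52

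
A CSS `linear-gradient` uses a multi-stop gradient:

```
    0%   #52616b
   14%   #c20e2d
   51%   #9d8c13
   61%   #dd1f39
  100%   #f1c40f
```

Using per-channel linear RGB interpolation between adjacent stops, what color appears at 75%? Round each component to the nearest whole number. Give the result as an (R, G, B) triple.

(228, 90, 42)

75% lies between the 61% and 100% stops, so the local fraction is t = (75 − 61)/(100 − 61) = 14/39 ≈ 0.359.
#dd1f39 → (221, 31, 57); #f1c40f → (241, 196, 15).
R = 221 + 0.359 × (241 − 221) = 228.18 → 228
G = 31 + 0.359 × (196 − 31) = 90.235 → 90
B = 57 + 0.359 × (15 − 57) = 41.922 → 42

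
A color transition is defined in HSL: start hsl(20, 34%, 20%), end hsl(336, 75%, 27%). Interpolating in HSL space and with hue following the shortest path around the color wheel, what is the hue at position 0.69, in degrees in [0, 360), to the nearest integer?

350

Hue: 336 − 20 = 316°, but |316| > 180 so the shorter arc goes the other way: Δh = 316 − 360 = -44°.
H = 20 + 0.69 × (-44) = -10.36 → -10 → -10 mod 360 = 350°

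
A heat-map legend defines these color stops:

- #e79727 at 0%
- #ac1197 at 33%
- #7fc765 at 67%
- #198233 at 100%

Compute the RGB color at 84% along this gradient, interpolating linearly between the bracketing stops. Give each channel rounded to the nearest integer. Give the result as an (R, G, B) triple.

84% lies between the 67% and 100% stops, so the local fraction is t = (84 − 67)/(100 − 67) = 17/33 ≈ 0.5152.
#7fc765 → (127, 199, 101); #198233 → (25, 130, 51).
R = 127 + 0.5152 × (25 − 127) = 74.45 → 74
G = 199 + 0.5152 × (130 − 199) = 163.451 → 163
B = 101 + 0.5152 × (51 − 101) = 75.24 → 75

(74, 163, 75)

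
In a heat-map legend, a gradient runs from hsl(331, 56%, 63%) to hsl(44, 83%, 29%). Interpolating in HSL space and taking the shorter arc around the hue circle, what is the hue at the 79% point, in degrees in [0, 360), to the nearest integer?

29

Hue: 44 − 331 = -287°, but |-287| > 180 so the shorter arc goes the other way: Δh = -287 + 360 = 73°.
H = 331 + 0.79 × (73) = 388.67 → 389 → 389 mod 360 = 29°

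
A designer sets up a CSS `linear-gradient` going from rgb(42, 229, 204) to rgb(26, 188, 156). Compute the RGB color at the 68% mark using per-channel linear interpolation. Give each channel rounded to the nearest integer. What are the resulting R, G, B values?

68% corresponds to t = 0.68.
R = 42 + 0.68 × (26 − 42) = 42 + 0.68 × -16 = 31.12 → 31
G = 229 + 0.68 × (188 − 229) = 229 + 0.68 × -41 = 201.12 → 201
B = 204 + 0.68 × (156 − 204) = 204 + 0.68 × -48 = 171.36 → 171

(31, 201, 171)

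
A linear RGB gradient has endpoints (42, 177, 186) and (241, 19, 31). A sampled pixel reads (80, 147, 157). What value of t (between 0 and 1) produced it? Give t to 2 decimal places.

0.19

Invert the lerp on the R channel (largest span, 199): t = (80 − 42) / (241 − 42) = 38/199 = 0.19095.
Check on G: (147 − 177)/(19 − 177) = 0.1899 ✓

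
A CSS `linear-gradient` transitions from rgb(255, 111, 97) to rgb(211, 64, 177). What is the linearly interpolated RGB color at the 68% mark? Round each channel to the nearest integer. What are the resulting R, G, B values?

(225, 79, 151)

68% corresponds to t = 0.68.
R = 255 + 0.68 × (211 − 255) = 255 + 0.68 × -44 = 225.08 → 225
G = 111 + 0.68 × (64 − 111) = 111 + 0.68 × -47 = 79.04 → 79
B = 97 + 0.68 × (177 − 97) = 97 + 0.68 × 80 = 151.4 → 151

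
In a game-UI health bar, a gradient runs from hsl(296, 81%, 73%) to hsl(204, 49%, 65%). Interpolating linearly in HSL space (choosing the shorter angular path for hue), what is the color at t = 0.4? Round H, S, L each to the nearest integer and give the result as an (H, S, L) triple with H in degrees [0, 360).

(259, 68, 70)

Hue arc: Δh = 204 − 296 = -92° (|Δh| ≤ 180, already the shorter path).
H = 296 + 0.4 × (-92) = 259.2 → 259°
S = 81 + 0.4 × (49 − 81) = 68.2 → 68%
L = 73 + 0.4 × (65 − 73) = 69.8 → 70%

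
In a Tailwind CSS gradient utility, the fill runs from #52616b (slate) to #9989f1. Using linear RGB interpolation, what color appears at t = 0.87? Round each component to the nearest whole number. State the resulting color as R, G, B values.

#52616b → (82, 97, 107); #9989f1 → (153, 137, 241).
R = 82 + 0.87 × (153 − 82) = 82 + 0.87 × 71 = 143.77 → 144
G = 97 + 0.87 × (137 − 97) = 97 + 0.87 × 40 = 131.8 → 132
B = 107 + 0.87 × (241 − 107) = 107 + 0.87 × 134 = 223.58 → 224
So the blended color is (144, 132, 224), about #9084e0.

(144, 132, 224)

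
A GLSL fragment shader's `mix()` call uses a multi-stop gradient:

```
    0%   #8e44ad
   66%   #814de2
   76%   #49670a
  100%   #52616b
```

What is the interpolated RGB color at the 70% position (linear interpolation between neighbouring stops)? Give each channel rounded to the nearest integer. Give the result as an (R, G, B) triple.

(107, 87, 140)

70% lies between the 66% and 76% stops, so the local fraction is t = (70 − 66)/(76 − 66) = 4/10 ≈ 0.4.
#814de2 → (129, 77, 226); #49670a → (73, 103, 10).
R = 129 + 0.4 × (73 − 129) = 106.6 → 107
G = 77 + 0.4 × (103 − 77) = 87.4 → 87
B = 226 + 0.4 × (10 − 226) = 139.6 → 140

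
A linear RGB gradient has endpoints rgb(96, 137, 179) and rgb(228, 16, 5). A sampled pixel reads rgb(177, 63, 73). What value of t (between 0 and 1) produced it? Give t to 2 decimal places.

0.61

Invert the lerp on the B channel (largest span, 174): t = (73 − 179) / (5 − 179) = -106/-174 = 0.6092.
Check on R: (177 − 96)/(228 − 96) = 0.6136 ✓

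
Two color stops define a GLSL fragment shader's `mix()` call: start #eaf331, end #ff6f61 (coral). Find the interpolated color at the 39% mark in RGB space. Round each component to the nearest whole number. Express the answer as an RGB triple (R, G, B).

#eaf331 → (234, 243, 49); #ff6f61 → (255, 111, 97).
39% corresponds to t = 0.39.
R = 234 + 0.39 × (255 − 234) = 234 + 0.39 × 21 = 242.19 → 242
G = 243 + 0.39 × (111 − 243) = 243 + 0.39 × -132 = 191.52 → 192
B = 49 + 0.39 × (97 − 49) = 49 + 0.39 × 48 = 67.72 → 68

(242, 192, 68)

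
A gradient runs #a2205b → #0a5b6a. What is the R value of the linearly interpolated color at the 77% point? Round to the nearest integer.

R₁ = 162 (from #a2205b), R₂ = 10 (from #0a5b6a).
R = 162 + 0.77 × (10 − 162) = 44.96 → 45

45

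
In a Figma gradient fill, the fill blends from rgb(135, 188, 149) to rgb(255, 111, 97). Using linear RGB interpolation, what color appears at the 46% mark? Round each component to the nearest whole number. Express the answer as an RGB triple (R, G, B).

(190, 153, 125)

46% corresponds to t = 0.46.
R = 135 + 0.46 × (255 − 135) = 135 + 0.46 × 120 = 190.2 → 190
G = 188 + 0.46 × (111 − 188) = 188 + 0.46 × -77 = 152.58 → 153
B = 149 + 0.46 × (97 − 149) = 149 + 0.46 × -52 = 125.08 → 125
So the blended color is (190, 153, 125), about #be997d.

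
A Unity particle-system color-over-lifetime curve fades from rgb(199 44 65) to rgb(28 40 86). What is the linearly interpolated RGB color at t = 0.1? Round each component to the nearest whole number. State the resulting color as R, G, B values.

R = 199 + 0.1 × (28 − 199) = 199 + 0.1 × -171 = 181.9 → 182
G = 44 + 0.1 × (40 − 44) = 44 + 0.1 × -4 = 43.6 → 44
B = 65 + 0.1 × (86 − 65) = 65 + 0.1 × 21 = 67.1 → 67

(182, 44, 67)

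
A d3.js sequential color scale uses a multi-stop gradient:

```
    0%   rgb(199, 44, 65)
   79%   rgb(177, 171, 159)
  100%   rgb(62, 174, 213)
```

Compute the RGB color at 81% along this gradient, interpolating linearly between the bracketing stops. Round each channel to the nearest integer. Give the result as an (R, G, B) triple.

(166, 171, 164)

81% lies between the 79% and 100% stops, so the local fraction is t = (81 − 79)/(100 − 79) = 2/21 ≈ 0.0952.
R = 177 + 0.0952 × (62 − 177) = 166.052 → 166
G = 171 + 0.0952 × (174 − 171) = 171.286 → 171
B = 159 + 0.0952 × (213 − 159) = 164.141 → 164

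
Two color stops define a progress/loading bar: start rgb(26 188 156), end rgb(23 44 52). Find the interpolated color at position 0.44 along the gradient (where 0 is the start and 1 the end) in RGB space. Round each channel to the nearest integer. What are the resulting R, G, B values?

(25, 125, 110)

R = 26 + 0.44 × (23 − 26) = 26 + 0.44 × -3 = 24.68 → 25
G = 188 + 0.44 × (44 − 188) = 188 + 0.44 × -144 = 124.64 → 125
B = 156 + 0.44 × (52 − 156) = 156 + 0.44 × -104 = 110.24 → 110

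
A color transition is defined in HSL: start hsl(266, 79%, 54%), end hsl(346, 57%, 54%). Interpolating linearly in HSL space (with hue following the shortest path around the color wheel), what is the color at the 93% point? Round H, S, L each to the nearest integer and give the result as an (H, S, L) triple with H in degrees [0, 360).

(340, 59, 54)

Hue arc: Δh = 346 − 266 = 80° (|Δh| ≤ 180, already the shorter path).
H = 266 + 0.93 × (80) = 340.4 → 340°
S = 79 + 0.93 × (57 − 79) = 58.54 → 59%
L = 54 + 0.93 × (54 − 54) = 54 → 54%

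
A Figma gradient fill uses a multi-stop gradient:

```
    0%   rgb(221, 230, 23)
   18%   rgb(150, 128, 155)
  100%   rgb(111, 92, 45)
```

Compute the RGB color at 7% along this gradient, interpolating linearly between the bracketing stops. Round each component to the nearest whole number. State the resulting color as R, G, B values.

7% lies between the 0% and 18% stops, so the local fraction is t = (7 − 0)/(18 − 0) = 7/18 ≈ 0.3889.
R = 221 + 0.3889 × (150 − 221) = 193.388 → 193
G = 230 + 0.3889 × (128 − 230) = 190.332 → 190
B = 23 + 0.3889 × (155 − 23) = 74.335 → 74

(193, 190, 74)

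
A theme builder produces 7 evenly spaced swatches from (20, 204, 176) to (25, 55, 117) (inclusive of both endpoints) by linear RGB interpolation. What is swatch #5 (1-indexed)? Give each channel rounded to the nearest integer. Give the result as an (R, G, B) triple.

(23, 105, 137)

With 7 swatches and endpoints inclusive, swatch 5 sits at t = (5 − 1)/(7 − 1) = 4/6 ≈ 0.6667.
R = 20 + 0.6667 × (25 − 20) = 23.334 → 23
G = 204 + 0.6667 × (55 − 204) = 104.662 → 105
B = 176 + 0.6667 × (117 − 176) = 136.665 → 137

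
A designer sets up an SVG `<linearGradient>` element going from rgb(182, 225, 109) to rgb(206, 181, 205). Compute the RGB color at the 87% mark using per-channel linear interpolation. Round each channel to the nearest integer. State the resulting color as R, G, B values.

87% corresponds to t = 0.87.
R = 182 + 0.87 × (206 − 182) = 182 + 0.87 × 24 = 202.88 → 203
G = 225 + 0.87 × (181 − 225) = 225 + 0.87 × -44 = 186.72 → 187
B = 109 + 0.87 × (205 − 109) = 109 + 0.87 × 96 = 192.52 → 193
So the blended color is (203, 187, 193), about #cbbbc1.

(203, 187, 193)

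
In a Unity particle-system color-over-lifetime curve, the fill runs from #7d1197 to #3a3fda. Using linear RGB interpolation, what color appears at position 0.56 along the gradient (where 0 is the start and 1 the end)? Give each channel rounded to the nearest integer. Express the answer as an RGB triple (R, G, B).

(87, 43, 189)

#7d1197 → (125, 17, 151); #3a3fda → (58, 63, 218).
R = 125 + 0.56 × (58 − 125) = 125 + 0.56 × -67 = 87.48 → 87
G = 17 + 0.56 × (63 − 17) = 17 + 0.56 × 46 = 42.76 → 43
B = 151 + 0.56 × (218 − 151) = 151 + 0.56 × 67 = 188.52 → 189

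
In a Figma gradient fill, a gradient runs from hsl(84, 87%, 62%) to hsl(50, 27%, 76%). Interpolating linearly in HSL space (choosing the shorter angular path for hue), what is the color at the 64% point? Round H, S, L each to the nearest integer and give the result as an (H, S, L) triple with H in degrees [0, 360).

(62, 49, 71)

Hue arc: Δh = 50 − 84 = -34° (|Δh| ≤ 180, already the shorter path).
H = 84 + 0.64 × (-34) = 62.24 → 62°
S = 87 + 0.64 × (27 − 87) = 48.6 → 49%
L = 62 + 0.64 × (76 − 62) = 70.96 → 71%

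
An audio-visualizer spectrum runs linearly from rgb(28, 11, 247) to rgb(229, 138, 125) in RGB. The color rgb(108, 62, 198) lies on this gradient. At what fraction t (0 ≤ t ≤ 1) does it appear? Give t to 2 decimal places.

0.40

Invert the lerp on the R channel (largest span, 201): t = (108 − 28) / (229 − 28) = 80/201 = 0.39801.
Check on G: (62 − 11)/(138 − 11) = 0.4016 ✓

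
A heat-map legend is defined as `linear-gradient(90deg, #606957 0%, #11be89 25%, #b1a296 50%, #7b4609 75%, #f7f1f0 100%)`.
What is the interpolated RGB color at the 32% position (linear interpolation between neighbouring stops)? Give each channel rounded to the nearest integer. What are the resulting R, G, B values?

32% lies between the 25% and 50% stops, so the local fraction is t = (32 − 25)/(50 − 25) = 7/25 ≈ 0.28.
#11be89 → (17, 190, 137); #b1a296 → (177, 162, 150).
R = 17 + 0.28 × (177 − 17) = 61.8 → 62
G = 190 + 0.28 × (162 − 190) = 182.16 → 182
B = 137 + 0.28 × (150 − 137) = 140.64 → 141

(62, 182, 141)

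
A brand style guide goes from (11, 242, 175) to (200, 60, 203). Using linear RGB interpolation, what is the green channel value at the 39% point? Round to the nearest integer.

171

G = 242 + 0.39 × (60 − 242) = 171.02 → 171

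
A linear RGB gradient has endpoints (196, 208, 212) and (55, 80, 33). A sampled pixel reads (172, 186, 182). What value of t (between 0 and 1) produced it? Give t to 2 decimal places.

0.17

Invert the lerp on the B channel (largest span, 179): t = (182 − 212) / (33 − 212) = -30/-179 = 0.1676.
Check on R: (172 − 196)/(55 − 196) = 0.1702 ✓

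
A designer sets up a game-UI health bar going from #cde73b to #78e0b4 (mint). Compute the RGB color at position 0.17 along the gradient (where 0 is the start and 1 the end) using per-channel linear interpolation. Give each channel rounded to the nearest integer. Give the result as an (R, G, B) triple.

#cde73b → (205, 231, 59); #78e0b4 → (120, 224, 180).
R = 205 + 0.17 × (120 − 205) = 205 + 0.17 × -85 = 190.55 → 191
G = 231 + 0.17 × (224 − 231) = 231 + 0.17 × -7 = 229.81 → 230
B = 59 + 0.17 × (180 − 59) = 59 + 0.17 × 121 = 79.57 → 80

(191, 230, 80)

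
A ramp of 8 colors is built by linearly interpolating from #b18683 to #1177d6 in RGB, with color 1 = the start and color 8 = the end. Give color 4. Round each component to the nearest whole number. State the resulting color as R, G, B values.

With 8 swatches and endpoints inclusive, swatch 4 sits at t = (4 − 1)/(8 − 1) = 3/7 ≈ 0.4286.
#b18683 → (177, 134, 131); #1177d6 → (17, 119, 214).
R = 177 + 0.4286 × (17 − 177) = 108.424 → 108
G = 134 + 0.4286 × (119 − 134) = 127.571 → 128
B = 131 + 0.4286 × (214 − 131) = 166.574 → 167

(108, 128, 167)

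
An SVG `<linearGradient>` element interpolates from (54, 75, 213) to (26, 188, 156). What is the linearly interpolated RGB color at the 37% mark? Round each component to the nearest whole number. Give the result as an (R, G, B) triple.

(44, 117, 192)

37% corresponds to t = 0.37.
R = 54 + 0.37 × (26 − 54) = 54 + 0.37 × -28 = 43.64 → 44
G = 75 + 0.37 × (188 − 75) = 75 + 0.37 × 113 = 116.81 → 117
B = 213 + 0.37 × (156 − 213) = 213 + 0.37 × -57 = 191.91 → 192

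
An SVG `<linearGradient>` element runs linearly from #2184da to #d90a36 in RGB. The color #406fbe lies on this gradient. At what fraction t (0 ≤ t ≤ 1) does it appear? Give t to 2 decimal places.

0.17

Invert the lerp on the R channel (largest span, 184): t = (64 − 33) / (217 − 33) = 31/184 = 0.16848.
Check on G: (111 − 132)/(10 − 132) = 0.1721 ✓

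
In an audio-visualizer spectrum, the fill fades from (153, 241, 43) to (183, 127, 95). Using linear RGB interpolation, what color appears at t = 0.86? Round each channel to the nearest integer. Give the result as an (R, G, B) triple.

(179, 143, 88)

R = 153 + 0.86 × (183 − 153) = 153 + 0.86 × 30 = 178.8 → 179
G = 241 + 0.86 × (127 − 241) = 241 + 0.86 × -114 = 142.96 → 143
B = 43 + 0.86 × (95 − 43) = 43 + 0.86 × 52 = 87.72 → 88
So the blended color is (179, 143, 88), about #b38f58.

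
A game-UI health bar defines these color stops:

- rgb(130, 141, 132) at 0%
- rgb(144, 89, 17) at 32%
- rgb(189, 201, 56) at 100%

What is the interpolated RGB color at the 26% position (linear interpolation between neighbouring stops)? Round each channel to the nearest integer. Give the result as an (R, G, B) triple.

(141, 99, 39)

26% lies between the 0% and 32% stops, so the local fraction is t = (26 − 0)/(32 − 0) = 26/32 ≈ 0.8125.
R = 130 + 0.8125 × (144 − 130) = 141.375 → 141
G = 141 + 0.8125 × (89 − 141) = 98.75 → 99
B = 132 + 0.8125 × (17 − 132) = 38.562 → 39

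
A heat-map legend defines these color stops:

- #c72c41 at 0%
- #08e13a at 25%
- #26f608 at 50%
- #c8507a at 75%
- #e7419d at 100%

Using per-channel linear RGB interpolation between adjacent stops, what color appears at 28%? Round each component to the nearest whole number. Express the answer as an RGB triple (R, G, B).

(12, 228, 52)

28% lies between the 25% and 50% stops, so the local fraction is t = (28 − 25)/(50 − 25) = 3/25 ≈ 0.12.
#08e13a → (8, 225, 58); #26f608 → (38, 246, 8).
R = 8 + 0.12 × (38 − 8) = 11.6 → 12
G = 225 + 0.12 × (246 − 225) = 227.52 → 228
B = 58 + 0.12 × (8 − 58) = 52 → 52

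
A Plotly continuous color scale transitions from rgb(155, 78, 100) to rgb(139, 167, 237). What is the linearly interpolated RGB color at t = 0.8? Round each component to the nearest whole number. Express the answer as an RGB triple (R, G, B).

(142, 149, 210)

R = 155 + 0.8 × (139 − 155) = 155 + 0.8 × -16 = 142.2 → 142
G = 78 + 0.8 × (167 − 78) = 78 + 0.8 × 89 = 149.2 → 149
B = 100 + 0.8 × (237 − 100) = 100 + 0.8 × 137 = 209.6 → 210
So the blended color is (142, 149, 210), about #8e95d2.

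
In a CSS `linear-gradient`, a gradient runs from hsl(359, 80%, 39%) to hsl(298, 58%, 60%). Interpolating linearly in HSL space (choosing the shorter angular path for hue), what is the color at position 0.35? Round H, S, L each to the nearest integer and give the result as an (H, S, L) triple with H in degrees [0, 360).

Hue arc: Δh = 298 − 359 = -61° (|Δh| ≤ 180, already the shorter path).
H = 359 + 0.35 × (-61) = 337.65 → 338°
S = 80 + 0.35 × (58 − 80) = 72.3 → 72%
L = 39 + 0.35 × (60 − 39) = 46.35 → 46%

(338, 72, 46)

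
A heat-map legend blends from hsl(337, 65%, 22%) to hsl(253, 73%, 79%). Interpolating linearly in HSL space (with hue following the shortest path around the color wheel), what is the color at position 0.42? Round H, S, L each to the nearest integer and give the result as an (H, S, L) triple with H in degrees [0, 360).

(302, 68, 46)

Hue arc: Δh = 253 − 337 = -84° (|Δh| ≤ 180, already the shorter path).
H = 337 + 0.42 × (-84) = 301.72 → 302°
S = 65 + 0.42 × (73 − 65) = 68.36 → 68%
L = 22 + 0.42 × (79 − 22) = 45.94 → 46%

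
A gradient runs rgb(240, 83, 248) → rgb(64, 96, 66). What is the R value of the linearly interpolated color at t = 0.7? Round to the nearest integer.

117

R = 240 + 0.7 × (64 − 240) = 116.8 → 117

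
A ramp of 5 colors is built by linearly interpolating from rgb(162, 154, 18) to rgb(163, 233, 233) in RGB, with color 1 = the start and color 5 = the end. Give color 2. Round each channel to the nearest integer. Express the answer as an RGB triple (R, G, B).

(162, 174, 72)

With 5 swatches and endpoints inclusive, swatch 2 sits at t = (2 − 1)/(5 − 1) = 1/4 ≈ 0.25.
R = 162 + 0.25 × (163 − 162) = 162.25 → 162
G = 154 + 0.25 × (233 − 154) = 173.75 → 174
B = 18 + 0.25 × (233 − 18) = 71.75 → 72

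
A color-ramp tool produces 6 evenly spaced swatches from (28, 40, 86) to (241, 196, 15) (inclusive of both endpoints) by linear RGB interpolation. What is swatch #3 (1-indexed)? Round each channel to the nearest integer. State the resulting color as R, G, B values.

(113, 102, 58)

With 6 swatches and endpoints inclusive, swatch 3 sits at t = (3 − 1)/(6 − 1) = 2/5 ≈ 0.4.
R = 28 + 0.4 × (241 − 28) = 113.2 → 113
G = 40 + 0.4 × (196 − 40) = 102.4 → 102
B = 86 + 0.4 × (15 − 86) = 57.6 → 58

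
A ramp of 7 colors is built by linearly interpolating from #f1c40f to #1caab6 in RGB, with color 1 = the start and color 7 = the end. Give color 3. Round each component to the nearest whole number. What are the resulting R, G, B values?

With 7 swatches and endpoints inclusive, swatch 3 sits at t = (3 − 1)/(7 − 1) = 2/6 ≈ 0.3333.
#f1c40f → (241, 196, 15); #1caab6 → (28, 170, 182).
R = 241 + 0.3333 × (28 − 241) = 170.007 → 170
G = 196 + 0.3333 × (170 − 196) = 187.334 → 187
B = 15 + 0.3333 × (182 − 15) = 70.661 → 71

(170, 187, 71)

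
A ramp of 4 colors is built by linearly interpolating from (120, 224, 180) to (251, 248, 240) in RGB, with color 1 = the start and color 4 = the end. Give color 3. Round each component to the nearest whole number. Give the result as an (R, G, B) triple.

With 4 swatches and endpoints inclusive, swatch 3 sits at t = (3 − 1)/(4 − 1) = 2/3 ≈ 0.6667.
R = 120 + 0.6667 × (251 − 120) = 207.338 → 207
G = 224 + 0.6667 × (248 − 224) = 240.001 → 240
B = 180 + 0.6667 × (240 − 180) = 220.002 → 220

(207, 240, 220)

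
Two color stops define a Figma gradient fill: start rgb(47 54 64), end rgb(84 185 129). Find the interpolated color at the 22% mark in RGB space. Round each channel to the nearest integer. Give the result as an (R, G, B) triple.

(55, 83, 78)

22% corresponds to t = 0.22.
R = 47 + 0.22 × (84 − 47) = 47 + 0.22 × 37 = 55.14 → 55
G = 54 + 0.22 × (185 − 54) = 54 + 0.22 × 131 = 82.82 → 83
B = 64 + 0.22 × (129 − 64) = 64 + 0.22 × 65 = 78.3 → 78
So the blended color is (55, 83, 78), about #37534e.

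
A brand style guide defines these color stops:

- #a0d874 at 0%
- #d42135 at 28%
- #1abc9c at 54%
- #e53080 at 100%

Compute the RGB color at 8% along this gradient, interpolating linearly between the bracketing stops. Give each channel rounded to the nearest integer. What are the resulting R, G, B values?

8% lies between the 0% and 28% stops, so the local fraction is t = (8 − 0)/(28 − 0) = 8/28 ≈ 0.2857.
#a0d874 → (160, 216, 116); #d42135 → (212, 33, 53).
R = 160 + 0.2857 × (212 − 160) = 174.856 → 175
G = 216 + 0.2857 × (33 − 216) = 163.717 → 164
B = 116 + 0.2857 × (53 − 116) = 98.001 → 98

(175, 164, 98)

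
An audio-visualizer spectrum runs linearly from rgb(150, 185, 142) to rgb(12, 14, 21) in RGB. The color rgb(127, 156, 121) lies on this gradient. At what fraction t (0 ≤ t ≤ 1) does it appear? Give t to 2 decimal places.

0.17

Invert the lerp on the G channel (largest span, 171): t = (156 − 185) / (14 − 185) = -29/-171 = 0.16959.
Check on R: (127 − 150)/(12 − 150) = 0.1667 ✓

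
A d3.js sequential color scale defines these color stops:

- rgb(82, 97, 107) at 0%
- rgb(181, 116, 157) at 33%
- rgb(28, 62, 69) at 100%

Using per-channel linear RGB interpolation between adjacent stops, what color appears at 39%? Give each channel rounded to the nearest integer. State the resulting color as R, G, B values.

(167, 111, 149)

39% lies between the 33% and 100% stops, so the local fraction is t = (39 − 33)/(100 − 33) = 6/67 ≈ 0.0896.
R = 181 + 0.0896 × (28 − 181) = 167.291 → 167
G = 116 + 0.0896 × (62 − 116) = 111.162 → 111
B = 157 + 0.0896 × (69 − 157) = 149.115 → 149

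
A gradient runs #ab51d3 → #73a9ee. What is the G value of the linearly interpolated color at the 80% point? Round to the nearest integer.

151

G₁ = 81 (from #ab51d3), G₂ = 169 (from #73a9ee).
G = 81 + 0.8 × (169 − 81) = 151.4 → 151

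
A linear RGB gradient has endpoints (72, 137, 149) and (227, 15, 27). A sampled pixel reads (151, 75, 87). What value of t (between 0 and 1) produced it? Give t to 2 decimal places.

0.51

Invert the lerp on the R channel (largest span, 155): t = (151 − 72) / (227 − 72) = 79/155 = 0.50968.
Check on G: (75 − 137)/(15 − 137) = 0.5082 ✓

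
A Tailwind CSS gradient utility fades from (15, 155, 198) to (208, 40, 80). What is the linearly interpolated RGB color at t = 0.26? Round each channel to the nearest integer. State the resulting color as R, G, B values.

R = 15 + 0.26 × (208 − 15) = 15 + 0.26 × 193 = 65.18 → 65
G = 155 + 0.26 × (40 − 155) = 155 + 0.26 × -115 = 125.1 → 125
B = 198 + 0.26 × (80 − 198) = 198 + 0.26 × -118 = 167.32 → 167
So the blended color is (65, 125, 167), about #417da7.

(65, 125, 167)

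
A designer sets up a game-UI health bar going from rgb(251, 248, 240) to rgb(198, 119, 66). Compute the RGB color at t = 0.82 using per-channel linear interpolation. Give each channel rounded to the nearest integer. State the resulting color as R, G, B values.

(208, 142, 97)

R = 251 + 0.82 × (198 − 251) = 251 + 0.82 × -53 = 207.54 → 208
G = 248 + 0.82 × (119 − 248) = 248 + 0.82 × -129 = 142.22 → 142
B = 240 + 0.82 × (66 − 240) = 240 + 0.82 × -174 = 97.32 → 97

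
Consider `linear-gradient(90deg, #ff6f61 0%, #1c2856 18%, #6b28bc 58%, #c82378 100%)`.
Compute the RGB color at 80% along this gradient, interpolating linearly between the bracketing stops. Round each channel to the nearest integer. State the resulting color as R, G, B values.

80% lies between the 58% and 100% stops, so the local fraction is t = (80 − 58)/(100 − 58) = 22/42 ≈ 0.5238.
#6b28bc → (107, 40, 188); #c82378 → (200, 35, 120).
R = 107 + 0.5238 × (200 − 107) = 155.713 → 156
G = 40 + 0.5238 × (35 − 40) = 37.381 → 37
B = 188 + 0.5238 × (120 − 188) = 152.382 → 152

(156, 37, 152)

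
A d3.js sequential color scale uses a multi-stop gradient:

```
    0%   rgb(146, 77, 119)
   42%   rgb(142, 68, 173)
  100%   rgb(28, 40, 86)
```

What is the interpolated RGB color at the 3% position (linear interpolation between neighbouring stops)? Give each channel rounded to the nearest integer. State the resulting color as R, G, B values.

3% lies between the 0% and 42% stops, so the local fraction is t = (3 − 0)/(42 − 0) = 3/42 ≈ 0.0714.
R = 146 + 0.0714 × (142 − 146) = 145.714 → 146
G = 77 + 0.0714 × (68 − 77) = 76.357 → 76
B = 119 + 0.0714 × (173 − 119) = 122.856 → 123

(146, 76, 123)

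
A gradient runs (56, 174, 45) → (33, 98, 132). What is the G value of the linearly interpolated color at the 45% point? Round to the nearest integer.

140

G = 174 + 0.45 × (98 − 174) = 139.8 → 140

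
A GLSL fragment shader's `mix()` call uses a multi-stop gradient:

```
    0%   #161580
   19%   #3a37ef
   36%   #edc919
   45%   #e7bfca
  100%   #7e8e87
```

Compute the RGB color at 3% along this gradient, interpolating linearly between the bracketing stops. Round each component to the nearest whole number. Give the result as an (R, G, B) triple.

3% lies between the 0% and 19% stops, so the local fraction is t = (3 − 0)/(19 − 0) = 3/19 ≈ 0.1579.
#161580 → (22, 21, 128); #3a37ef → (58, 55, 239).
R = 22 + 0.1579 × (58 − 22) = 27.684 → 28
G = 21 + 0.1579 × (55 − 21) = 26.369 → 26
B = 128 + 0.1579 × (239 − 128) = 145.527 → 146

(28, 26, 146)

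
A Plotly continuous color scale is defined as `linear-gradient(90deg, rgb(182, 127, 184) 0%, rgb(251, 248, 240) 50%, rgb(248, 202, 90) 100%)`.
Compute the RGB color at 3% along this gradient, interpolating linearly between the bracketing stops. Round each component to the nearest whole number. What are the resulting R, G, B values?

(186, 134, 187)

3% lies between the 0% and 50% stops, so the local fraction is t = (3 − 0)/(50 − 0) = 3/50 ≈ 0.06.
R = 182 + 0.06 × (251 − 182) = 186.14 → 186
G = 127 + 0.06 × (248 − 127) = 134.26 → 134
B = 184 + 0.06 × (240 − 184) = 187.36 → 187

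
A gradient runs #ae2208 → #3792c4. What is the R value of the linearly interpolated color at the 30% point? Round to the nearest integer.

R₁ = 174 (from #ae2208), R₂ = 55 (from #3792c4).
R = 174 + 0.3 × (55 − 174) = 138.3 → 138

138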